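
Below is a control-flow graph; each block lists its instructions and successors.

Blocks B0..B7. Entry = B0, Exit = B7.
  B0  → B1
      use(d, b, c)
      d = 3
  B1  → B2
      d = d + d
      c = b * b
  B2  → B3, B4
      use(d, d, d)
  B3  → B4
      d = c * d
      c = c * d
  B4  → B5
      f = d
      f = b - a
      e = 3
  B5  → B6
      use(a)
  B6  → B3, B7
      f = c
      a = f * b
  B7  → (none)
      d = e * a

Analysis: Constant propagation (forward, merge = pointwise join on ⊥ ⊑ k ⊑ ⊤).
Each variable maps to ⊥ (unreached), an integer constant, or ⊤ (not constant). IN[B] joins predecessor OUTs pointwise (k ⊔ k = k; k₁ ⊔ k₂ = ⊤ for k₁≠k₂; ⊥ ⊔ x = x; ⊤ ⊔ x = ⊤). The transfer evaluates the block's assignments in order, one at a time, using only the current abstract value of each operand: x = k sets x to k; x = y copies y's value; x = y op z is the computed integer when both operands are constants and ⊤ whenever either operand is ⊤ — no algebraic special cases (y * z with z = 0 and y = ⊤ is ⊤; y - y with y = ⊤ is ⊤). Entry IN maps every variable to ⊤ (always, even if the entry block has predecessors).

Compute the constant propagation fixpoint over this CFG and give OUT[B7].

Answer: {a: ⊤, b: ⊤, c: ⊤, d: ⊤, e: 3, f: ⊤}

Trace:
Per-block solution:
  B0:  IN=(all ⊤)  OUT={d:3; rest ⊤}
  B1:  IN={d:3; rest ⊤}  OUT={d:6; rest ⊤}
  B2:  IN={d:6; rest ⊤}  OUT={d:6; rest ⊤}
  B3:  IN=(all ⊤)  OUT=(all ⊤)
  B4:  IN=(all ⊤)  OUT={e:3; rest ⊤}
  B5:  IN={e:3; rest ⊤}  OUT={e:3; rest ⊤}
  B6:  IN={e:3; rest ⊤}  OUT={e:3; rest ⊤}
  B7:  IN={e:3; rest ⊤}  OUT={e:3; rest ⊤}

Merge at B7: IN[B7] = OUT[B6] = {a: ⊤, b: ⊤, c: ⊤, d: ⊤, e: 3, f: ⊤}
Applying B7's transfer function to that IN value gives OUT[B7] (row B7 above).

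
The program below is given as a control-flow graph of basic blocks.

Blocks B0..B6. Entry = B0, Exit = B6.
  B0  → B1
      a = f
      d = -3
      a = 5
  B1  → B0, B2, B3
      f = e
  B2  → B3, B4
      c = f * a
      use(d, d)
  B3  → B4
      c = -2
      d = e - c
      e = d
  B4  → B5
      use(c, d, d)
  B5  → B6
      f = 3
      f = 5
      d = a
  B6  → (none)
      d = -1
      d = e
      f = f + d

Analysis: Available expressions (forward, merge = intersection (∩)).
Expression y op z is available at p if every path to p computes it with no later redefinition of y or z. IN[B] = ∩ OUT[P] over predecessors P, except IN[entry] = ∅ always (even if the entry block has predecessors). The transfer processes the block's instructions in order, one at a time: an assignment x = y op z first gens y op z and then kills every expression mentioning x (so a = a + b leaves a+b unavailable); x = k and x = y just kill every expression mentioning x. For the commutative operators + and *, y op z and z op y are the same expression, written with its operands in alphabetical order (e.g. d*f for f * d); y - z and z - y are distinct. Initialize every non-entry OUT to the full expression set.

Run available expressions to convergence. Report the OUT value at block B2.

Per-block solution:
  B0:  IN={}  OUT={}
  B1:  IN={}  OUT={}
  B2:  IN={}  OUT={a*f}
  B3:  IN={}  OUT={}
  B4:  IN={}  OUT={}
  B5:  IN={}  OUT={}
  B6:  IN={}  OUT={}

Merge at B2: IN[B2] = OUT[B1] = {}
Applying B2's transfer function to that IN value gives OUT[B2] (row B2 above).

Answer: {a*f}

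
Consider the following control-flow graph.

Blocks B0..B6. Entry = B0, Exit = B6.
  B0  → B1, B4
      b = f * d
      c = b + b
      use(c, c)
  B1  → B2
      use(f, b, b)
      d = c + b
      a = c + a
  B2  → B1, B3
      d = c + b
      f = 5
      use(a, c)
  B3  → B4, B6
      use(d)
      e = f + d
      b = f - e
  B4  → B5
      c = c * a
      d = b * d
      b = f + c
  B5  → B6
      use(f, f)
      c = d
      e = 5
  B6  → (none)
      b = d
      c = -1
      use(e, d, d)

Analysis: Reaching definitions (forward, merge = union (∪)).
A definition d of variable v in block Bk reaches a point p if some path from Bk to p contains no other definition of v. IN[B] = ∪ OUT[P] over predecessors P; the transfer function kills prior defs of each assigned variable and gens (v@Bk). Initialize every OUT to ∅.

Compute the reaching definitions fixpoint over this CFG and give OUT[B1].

Answer: {a@B1, b@B0, c@B0, d@B1, f@B2}

Trace:
Converged values:
  B0:  IN={}  OUT={b@B0, c@B0}
  B1:  IN={a@B1, b@B0, c@B0, d@B2, f@B2}  OUT={a@B1, b@B0, c@B0, d@B1, f@B2}
  B2:  IN={a@B1, b@B0, c@B0, d@B1, f@B2}  OUT={a@B1, b@B0, c@B0, d@B2, f@B2}
  B3:  IN={a@B1, b@B0, c@B0, d@B2, f@B2}  OUT={a@B1, b@B3, c@B0, d@B2, e@B3, f@B2}
  B4:  IN={a@B1, b@B0, b@B3, c@B0, d@B2, e@B3, f@B2}  OUT={a@B1, b@B4, c@B4, d@B4, e@B3, f@B2}
  B5:  IN={a@B1, b@B4, c@B4, d@B4, e@B3, f@B2}  OUT={a@B1, b@B4, c@B5, d@B4, e@B5, f@B2}
  B6:  IN={a@B1, b@B3, b@B4, c@B0, c@B5, d@B2, d@B4, e@B3, e@B5, f@B2}  OUT={a@B1, b@B6, c@B6, d@B2, d@B4, e@B3, e@B5, f@B2}

Merge at B1: IN[B1] = OUT[B0] ⊔ OUT[B2] = {a@B1, b@B0, c@B0, d@B2, f@B2}
Applying B1's transfer function to that IN value gives OUT[B1] (row B1 above).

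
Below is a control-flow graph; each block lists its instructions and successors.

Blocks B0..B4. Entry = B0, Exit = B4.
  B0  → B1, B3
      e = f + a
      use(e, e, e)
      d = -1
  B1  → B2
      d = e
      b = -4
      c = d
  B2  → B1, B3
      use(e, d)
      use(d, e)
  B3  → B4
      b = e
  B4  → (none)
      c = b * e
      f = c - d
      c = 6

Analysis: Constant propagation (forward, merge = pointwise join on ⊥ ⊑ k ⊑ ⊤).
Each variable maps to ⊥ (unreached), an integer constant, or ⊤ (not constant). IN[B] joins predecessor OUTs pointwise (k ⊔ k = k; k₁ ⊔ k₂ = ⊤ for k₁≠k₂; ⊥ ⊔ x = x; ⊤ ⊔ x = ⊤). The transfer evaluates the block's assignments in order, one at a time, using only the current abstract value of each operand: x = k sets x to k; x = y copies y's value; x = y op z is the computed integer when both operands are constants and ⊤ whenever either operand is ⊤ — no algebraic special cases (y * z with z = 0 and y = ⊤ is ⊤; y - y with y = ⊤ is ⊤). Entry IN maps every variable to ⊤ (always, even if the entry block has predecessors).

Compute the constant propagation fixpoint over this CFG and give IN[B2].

Answer: {a: ⊤, b: -4, c: ⊤, d: ⊤, e: ⊤, f: ⊤}

Derivation:
Per-block solution:
  B0: | IN=(all ⊤) | OUT={d:-1; rest ⊤}
  B1: | IN=(all ⊤) | OUT={b:-4; rest ⊤}
  B2: | IN={b:-4; rest ⊤} | OUT={b:-4; rest ⊤}
  B3: | IN=(all ⊤) | OUT=(all ⊤)
  B4: | IN=(all ⊤) | OUT={c:6; rest ⊤}

Merge at B2: IN[B2] = OUT[B1] = {a: ⊤, b: -4, c: ⊤, d: ⊤, e: ⊤, f: ⊤}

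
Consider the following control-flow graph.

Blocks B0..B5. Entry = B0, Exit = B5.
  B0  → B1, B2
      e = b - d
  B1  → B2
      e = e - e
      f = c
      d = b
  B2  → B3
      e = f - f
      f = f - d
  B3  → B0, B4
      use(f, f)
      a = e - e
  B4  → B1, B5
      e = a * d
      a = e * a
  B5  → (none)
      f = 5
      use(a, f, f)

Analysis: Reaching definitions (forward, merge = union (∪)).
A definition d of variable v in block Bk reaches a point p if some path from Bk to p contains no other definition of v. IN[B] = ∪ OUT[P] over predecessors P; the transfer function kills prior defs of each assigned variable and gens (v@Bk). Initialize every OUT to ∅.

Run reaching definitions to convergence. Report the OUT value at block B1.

Answer: {a@B3, a@B4, d@B1, e@B1, f@B1}

Trace:
Fixpoint table:
  B0:   IN={a@B3, d@B1, e@B2, f@B2}   OUT={a@B3, d@B1, e@B0, f@B2}
  B1:   IN={a@B3, a@B4, d@B1, e@B0, e@B4, f@B2}   OUT={a@B3, a@B4, d@B1, e@B1, f@B1}
  B2:   IN={a@B3, a@B4, d@B1, e@B0, e@B1, f@B1, f@B2}   OUT={a@B3, a@B4, d@B1, e@B2, f@B2}
  B3:   IN={a@B3, a@B4, d@B1, e@B2, f@B2}   OUT={a@B3, d@B1, e@B2, f@B2}
  B4:   IN={a@B3, d@B1, e@B2, f@B2}   OUT={a@B4, d@B1, e@B4, f@B2}
  B5:   IN={a@B4, d@B1, e@B4, f@B2}   OUT={a@B4, d@B1, e@B4, f@B5}

Merge at B1: IN[B1] = OUT[B0] ⊔ OUT[B4] = {a@B3, a@B4, d@B1, e@B0, e@B4, f@B2}
Applying B1's transfer function to that IN value gives OUT[B1] (row B1 above).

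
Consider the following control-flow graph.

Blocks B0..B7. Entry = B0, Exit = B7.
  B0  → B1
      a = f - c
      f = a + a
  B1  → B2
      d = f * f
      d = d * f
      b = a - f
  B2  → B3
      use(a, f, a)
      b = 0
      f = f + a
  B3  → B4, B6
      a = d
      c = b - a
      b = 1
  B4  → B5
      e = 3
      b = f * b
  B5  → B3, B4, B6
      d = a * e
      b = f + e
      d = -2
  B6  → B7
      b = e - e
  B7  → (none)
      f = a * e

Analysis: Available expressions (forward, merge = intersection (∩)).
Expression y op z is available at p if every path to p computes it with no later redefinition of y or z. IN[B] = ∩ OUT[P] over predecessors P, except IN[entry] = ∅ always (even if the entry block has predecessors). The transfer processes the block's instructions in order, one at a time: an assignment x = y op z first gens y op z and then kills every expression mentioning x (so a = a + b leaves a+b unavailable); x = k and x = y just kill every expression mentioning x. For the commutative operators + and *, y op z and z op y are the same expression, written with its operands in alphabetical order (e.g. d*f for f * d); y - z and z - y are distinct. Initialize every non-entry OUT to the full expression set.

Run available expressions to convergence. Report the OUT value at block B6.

Fixpoint table:
  B0: | IN={} | OUT={a+a}
  B1: | IN={a+a} | OUT={a+a, a-f, f*f}
  B2: | IN={a+a, a-f, f*f} | OUT={a+a}
  B3: | IN={} | OUT={}
  B4: | IN={} | OUT={}
  B5: | IN={} | OUT={a*e, e+f}
  B6: | IN={} | OUT={e-e}
  B7: | IN={e-e} | OUT={a*e, e-e}

Merge at B6: IN[B6] = OUT[B3] ∩ OUT[B5] = {}
Applying B6's transfer function to that IN value gives OUT[B6] (row B6 above).

Answer: {e-e}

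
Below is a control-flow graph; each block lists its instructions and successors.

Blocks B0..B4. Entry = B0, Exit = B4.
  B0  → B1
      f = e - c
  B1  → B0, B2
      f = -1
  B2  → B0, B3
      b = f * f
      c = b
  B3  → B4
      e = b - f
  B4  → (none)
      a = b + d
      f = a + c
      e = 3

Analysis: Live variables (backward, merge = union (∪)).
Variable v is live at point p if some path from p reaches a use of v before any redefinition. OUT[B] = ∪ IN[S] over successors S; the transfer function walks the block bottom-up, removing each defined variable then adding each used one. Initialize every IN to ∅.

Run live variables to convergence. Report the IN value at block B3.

Fixpoint table:
  B0: | IN={c, d, e} | OUT={c, d, e}
  B1: | IN={c, d, e} | OUT={c, d, e, f}
  B2: | IN={d, e, f} | OUT={b, c, d, e, f}
  B3: | IN={b, c, d, f} | OUT={b, c, d}
  B4: | IN={b, c, d} | OUT={}

Merge at B3: OUT[B3] = IN[B4] = {b, c, d}
Applying B3's transfer function to that OUT value gives IN[B3] (row B3 above).

Answer: {b, c, d, f}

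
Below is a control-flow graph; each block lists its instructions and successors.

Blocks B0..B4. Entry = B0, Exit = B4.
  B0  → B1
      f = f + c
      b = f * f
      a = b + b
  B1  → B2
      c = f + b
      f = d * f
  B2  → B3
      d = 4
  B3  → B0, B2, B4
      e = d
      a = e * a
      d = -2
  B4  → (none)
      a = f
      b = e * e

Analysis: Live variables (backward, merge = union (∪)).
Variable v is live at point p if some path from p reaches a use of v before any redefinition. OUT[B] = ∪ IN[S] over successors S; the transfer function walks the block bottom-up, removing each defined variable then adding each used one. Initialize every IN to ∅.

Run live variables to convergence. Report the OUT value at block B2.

Per-block solution:
  B0:   IN={c, d, f}   OUT={a, b, d, f}
  B1:   IN={a, b, d, f}   OUT={a, c, f}
  B2:   IN={a, c, f}   OUT={a, c, d, f}
  B3:   IN={a, c, d, f}   OUT={a, c, d, e, f}
  B4:   IN={e, f}   OUT={}

Merge at B2: OUT[B2] = IN[B3] = {a, c, d, f}

Answer: {a, c, d, f}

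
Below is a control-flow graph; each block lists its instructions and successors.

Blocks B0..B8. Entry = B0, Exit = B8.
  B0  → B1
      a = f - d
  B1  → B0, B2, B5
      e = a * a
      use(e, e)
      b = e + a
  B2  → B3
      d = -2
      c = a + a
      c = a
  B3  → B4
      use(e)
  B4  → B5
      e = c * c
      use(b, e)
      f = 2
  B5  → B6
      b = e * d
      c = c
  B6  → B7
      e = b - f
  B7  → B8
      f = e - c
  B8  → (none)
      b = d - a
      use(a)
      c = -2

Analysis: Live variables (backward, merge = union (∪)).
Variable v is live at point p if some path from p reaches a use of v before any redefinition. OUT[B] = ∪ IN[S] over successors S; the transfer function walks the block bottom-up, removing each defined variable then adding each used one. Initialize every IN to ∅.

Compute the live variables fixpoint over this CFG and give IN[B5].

Answer: {a, c, d, e, f}

Derivation:
Fixpoint table:
  B0:  IN={c, d, f}  OUT={a, c, d, f}
  B1:  IN={a, c, d, f}  OUT={a, b, c, d, e, f}
  B2:  IN={a, b, e}  OUT={a, b, c, d, e}
  B3:  IN={a, b, c, d, e}  OUT={a, b, c, d}
  B4:  IN={a, b, c, d}  OUT={a, c, d, e, f}
  B5:  IN={a, c, d, e, f}  OUT={a, b, c, d, f}
  B6:  IN={a, b, c, d, f}  OUT={a, c, d, e}
  B7:  IN={a, c, d, e}  OUT={a, d}
  B8:  IN={a, d}  OUT={}

Merge at B5: OUT[B5] = IN[B6] = {a, b, c, d, f}
Applying B5's transfer function to that OUT value gives IN[B5] (row B5 above).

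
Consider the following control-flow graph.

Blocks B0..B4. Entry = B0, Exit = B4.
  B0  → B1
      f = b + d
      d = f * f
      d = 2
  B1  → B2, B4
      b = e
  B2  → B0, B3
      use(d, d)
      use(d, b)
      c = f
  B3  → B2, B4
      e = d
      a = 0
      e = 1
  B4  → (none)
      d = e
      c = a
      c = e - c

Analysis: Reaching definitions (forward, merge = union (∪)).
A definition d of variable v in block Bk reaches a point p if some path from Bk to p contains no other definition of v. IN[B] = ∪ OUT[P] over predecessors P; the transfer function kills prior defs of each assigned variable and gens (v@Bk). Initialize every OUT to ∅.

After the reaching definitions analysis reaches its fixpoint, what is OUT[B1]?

Per-block solution:
  B0:  IN={a@B3, b@B1, c@B2, d@B0, e@B3, f@B0}  OUT={a@B3, b@B1, c@B2, d@B0, e@B3, f@B0}
  B1:  IN={a@B3, b@B1, c@B2, d@B0, e@B3, f@B0}  OUT={a@B3, b@B1, c@B2, d@B0, e@B3, f@B0}
  B2:  IN={a@B3, b@B1, c@B2, d@B0, e@B3, f@B0}  OUT={a@B3, b@B1, c@B2, d@B0, e@B3, f@B0}
  B3:  IN={a@B3, b@B1, c@B2, d@B0, e@B3, f@B0}  OUT={a@B3, b@B1, c@B2, d@B0, e@B3, f@B0}
  B4:  IN={a@B3, b@B1, c@B2, d@B0, e@B3, f@B0}  OUT={a@B3, b@B1, c@B4, d@B4, e@B3, f@B0}

Merge at B1: IN[B1] = OUT[B0] = {a@B3, b@B1, c@B2, d@B0, e@B3, f@B0}
Applying B1's transfer function to that IN value gives OUT[B1] (row B1 above).

Answer: {a@B3, b@B1, c@B2, d@B0, e@B3, f@B0}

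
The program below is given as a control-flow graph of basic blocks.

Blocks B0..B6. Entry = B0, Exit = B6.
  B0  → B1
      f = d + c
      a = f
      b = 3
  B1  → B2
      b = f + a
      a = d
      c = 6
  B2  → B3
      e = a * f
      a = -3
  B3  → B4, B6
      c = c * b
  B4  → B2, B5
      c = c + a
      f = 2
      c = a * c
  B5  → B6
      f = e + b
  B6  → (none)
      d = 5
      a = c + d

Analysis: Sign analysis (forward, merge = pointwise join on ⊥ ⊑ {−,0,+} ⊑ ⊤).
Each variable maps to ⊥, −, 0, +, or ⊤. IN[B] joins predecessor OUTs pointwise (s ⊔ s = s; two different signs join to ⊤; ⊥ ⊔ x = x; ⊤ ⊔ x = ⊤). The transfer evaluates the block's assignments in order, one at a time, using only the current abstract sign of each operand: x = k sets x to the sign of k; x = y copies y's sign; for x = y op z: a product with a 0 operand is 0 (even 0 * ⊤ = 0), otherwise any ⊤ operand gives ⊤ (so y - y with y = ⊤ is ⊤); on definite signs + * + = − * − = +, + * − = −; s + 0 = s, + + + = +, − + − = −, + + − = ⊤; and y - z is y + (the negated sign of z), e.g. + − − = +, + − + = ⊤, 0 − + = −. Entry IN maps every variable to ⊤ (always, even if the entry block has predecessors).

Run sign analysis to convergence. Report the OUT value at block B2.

Fixpoint table:
  B0:   IN=(all ⊤)   OUT={b:+; rest ⊤}
  B1:   IN={b:+; rest ⊤}   OUT={c:+; rest ⊤}
  B2:   IN=(all ⊤)   OUT={a:-; rest ⊤}
  B3:   IN={a:-; rest ⊤}   OUT={a:-; rest ⊤}
  B4:   IN={a:-; rest ⊤}   OUT={a:-, f:+; rest ⊤}
  B5:   IN={a:-, f:+; rest ⊤}   OUT={a:-; rest ⊤}
  B6:   IN={a:-; rest ⊤}   OUT={d:+; rest ⊤}

Merge at B2: IN[B2] = OUT[B1] ⊔ OUT[B4] = {a: ⊤, b: ⊤, c: ⊤, d: ⊤, e: ⊤, f: ⊤}
Applying B2's transfer function to that IN value gives OUT[B2] (row B2 above).

Answer: {a: -, b: ⊤, c: ⊤, d: ⊤, e: ⊤, f: ⊤}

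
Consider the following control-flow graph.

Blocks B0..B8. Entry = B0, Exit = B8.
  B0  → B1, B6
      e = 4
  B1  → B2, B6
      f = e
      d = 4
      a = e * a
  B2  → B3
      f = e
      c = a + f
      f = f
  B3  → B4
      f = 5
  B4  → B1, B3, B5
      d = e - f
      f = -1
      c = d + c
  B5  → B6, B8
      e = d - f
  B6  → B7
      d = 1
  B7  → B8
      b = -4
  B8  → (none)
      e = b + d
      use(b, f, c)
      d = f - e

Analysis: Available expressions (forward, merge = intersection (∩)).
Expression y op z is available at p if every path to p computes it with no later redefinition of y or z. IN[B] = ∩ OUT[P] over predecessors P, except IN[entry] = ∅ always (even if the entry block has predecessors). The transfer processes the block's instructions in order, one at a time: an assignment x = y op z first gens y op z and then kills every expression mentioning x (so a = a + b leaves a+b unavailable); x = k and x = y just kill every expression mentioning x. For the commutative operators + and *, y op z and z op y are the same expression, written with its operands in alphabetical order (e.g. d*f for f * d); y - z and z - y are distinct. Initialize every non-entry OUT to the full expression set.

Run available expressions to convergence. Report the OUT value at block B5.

Answer: {d-f}

Derivation:
Converged values:
  B0:  IN={}  OUT={}
  B1:  IN={}  OUT={}
  B2:  IN={}  OUT={}
  B3:  IN={}  OUT={}
  B4:  IN={}  OUT={}
  B5:  IN={}  OUT={d-f}
  B6:  IN={}  OUT={}
  B7:  IN={}  OUT={}
  B8:  IN={}  OUT={f-e}

Merge at B5: IN[B5] = OUT[B4] = {}
Applying B5's transfer function to that IN value gives OUT[B5] (row B5 above).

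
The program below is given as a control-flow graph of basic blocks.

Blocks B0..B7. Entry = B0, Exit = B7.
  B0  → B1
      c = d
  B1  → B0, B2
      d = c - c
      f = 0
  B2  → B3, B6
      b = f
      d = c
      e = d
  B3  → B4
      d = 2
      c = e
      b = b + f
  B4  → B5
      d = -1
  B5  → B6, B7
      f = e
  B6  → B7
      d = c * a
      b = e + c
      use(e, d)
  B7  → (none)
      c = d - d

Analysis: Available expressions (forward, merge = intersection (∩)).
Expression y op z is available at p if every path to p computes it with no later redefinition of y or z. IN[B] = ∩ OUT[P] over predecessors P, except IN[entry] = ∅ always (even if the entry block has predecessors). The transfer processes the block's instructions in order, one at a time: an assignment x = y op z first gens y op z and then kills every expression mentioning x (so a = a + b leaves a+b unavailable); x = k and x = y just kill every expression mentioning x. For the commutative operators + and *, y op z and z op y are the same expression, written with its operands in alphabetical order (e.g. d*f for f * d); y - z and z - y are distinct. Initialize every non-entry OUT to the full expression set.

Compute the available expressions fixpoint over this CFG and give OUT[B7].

Converged values:
  B0:  IN={}  OUT={}
  B1:  IN={}  OUT={c-c}
  B2:  IN={c-c}  OUT={c-c}
  B3:  IN={c-c}  OUT={}
  B4:  IN={}  OUT={}
  B5:  IN={}  OUT={}
  B6:  IN={}  OUT={a*c, c+e}
  B7:  IN={}  OUT={d-d}

Merge at B7: IN[B7] = OUT[B5] ∩ OUT[B6] = {}
Applying B7's transfer function to that IN value gives OUT[B7] (row B7 above).

Answer: {d-d}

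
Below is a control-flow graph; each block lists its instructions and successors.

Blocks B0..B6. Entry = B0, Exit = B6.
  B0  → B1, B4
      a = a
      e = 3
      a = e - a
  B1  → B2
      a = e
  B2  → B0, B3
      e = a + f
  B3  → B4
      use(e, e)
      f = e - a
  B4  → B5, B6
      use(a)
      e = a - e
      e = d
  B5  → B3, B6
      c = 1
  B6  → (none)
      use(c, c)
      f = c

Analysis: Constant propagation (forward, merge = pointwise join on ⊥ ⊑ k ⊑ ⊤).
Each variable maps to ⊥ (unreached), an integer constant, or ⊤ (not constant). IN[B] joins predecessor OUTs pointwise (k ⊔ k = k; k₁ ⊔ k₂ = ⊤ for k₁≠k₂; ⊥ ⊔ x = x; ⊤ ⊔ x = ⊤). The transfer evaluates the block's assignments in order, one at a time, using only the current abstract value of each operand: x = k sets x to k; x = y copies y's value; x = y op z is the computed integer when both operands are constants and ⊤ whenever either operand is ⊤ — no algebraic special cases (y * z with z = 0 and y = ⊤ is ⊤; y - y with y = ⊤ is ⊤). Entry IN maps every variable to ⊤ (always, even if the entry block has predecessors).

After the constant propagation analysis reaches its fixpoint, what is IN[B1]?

Fixpoint table:
  B0:  IN=(all ⊤)  OUT={e:3; rest ⊤}
  B1:  IN={e:3; rest ⊤}  OUT={a:3, e:3; rest ⊤}
  B2:  IN={a:3, e:3; rest ⊤}  OUT={a:3; rest ⊤}
  B3:  IN=(all ⊤)  OUT=(all ⊤)
  B4:  IN=(all ⊤)  OUT=(all ⊤)
  B5:  IN=(all ⊤)  OUT={c:1; rest ⊤}
  B6:  IN=(all ⊤)  OUT=(all ⊤)

Merge at B1: IN[B1] = OUT[B0] = {a: ⊤, b: ⊤, c: ⊤, d: ⊤, e: 3, f: ⊤}

Answer: {a: ⊤, b: ⊤, c: ⊤, d: ⊤, e: 3, f: ⊤}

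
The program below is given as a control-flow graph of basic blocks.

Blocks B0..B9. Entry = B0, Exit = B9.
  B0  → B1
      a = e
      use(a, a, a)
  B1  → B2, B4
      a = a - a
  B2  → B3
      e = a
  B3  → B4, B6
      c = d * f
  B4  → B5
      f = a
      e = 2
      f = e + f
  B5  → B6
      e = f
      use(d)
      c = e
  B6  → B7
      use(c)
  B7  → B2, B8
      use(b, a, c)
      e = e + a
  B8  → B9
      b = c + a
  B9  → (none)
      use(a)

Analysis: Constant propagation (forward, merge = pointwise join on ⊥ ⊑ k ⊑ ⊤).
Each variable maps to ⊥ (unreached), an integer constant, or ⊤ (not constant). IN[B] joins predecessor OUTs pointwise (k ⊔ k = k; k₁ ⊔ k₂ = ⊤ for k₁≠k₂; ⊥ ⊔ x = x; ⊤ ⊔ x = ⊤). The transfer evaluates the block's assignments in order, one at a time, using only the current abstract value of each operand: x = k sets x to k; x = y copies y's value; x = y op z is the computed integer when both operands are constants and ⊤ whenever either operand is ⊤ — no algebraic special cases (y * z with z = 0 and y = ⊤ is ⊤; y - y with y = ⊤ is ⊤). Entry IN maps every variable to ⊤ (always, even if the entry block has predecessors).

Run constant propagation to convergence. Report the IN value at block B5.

Answer: {a: ⊤, b: ⊤, c: ⊤, d: ⊤, e: 2, f: ⊤}

Trace:
Converged values:
  B0:  IN=(all ⊤)  OUT=(all ⊤)
  B1:  IN=(all ⊤)  OUT=(all ⊤)
  B2:  IN=(all ⊤)  OUT=(all ⊤)
  B3:  IN=(all ⊤)  OUT=(all ⊤)
  B4:  IN=(all ⊤)  OUT={e:2; rest ⊤}
  B5:  IN={e:2; rest ⊤}  OUT=(all ⊤)
  B6:  IN=(all ⊤)  OUT=(all ⊤)
  B7:  IN=(all ⊤)  OUT=(all ⊤)
  B8:  IN=(all ⊤)  OUT=(all ⊤)
  B9:  IN=(all ⊤)  OUT=(all ⊤)

Merge at B5: IN[B5] = OUT[B4] = {a: ⊤, b: ⊤, c: ⊤, d: ⊤, e: 2, f: ⊤}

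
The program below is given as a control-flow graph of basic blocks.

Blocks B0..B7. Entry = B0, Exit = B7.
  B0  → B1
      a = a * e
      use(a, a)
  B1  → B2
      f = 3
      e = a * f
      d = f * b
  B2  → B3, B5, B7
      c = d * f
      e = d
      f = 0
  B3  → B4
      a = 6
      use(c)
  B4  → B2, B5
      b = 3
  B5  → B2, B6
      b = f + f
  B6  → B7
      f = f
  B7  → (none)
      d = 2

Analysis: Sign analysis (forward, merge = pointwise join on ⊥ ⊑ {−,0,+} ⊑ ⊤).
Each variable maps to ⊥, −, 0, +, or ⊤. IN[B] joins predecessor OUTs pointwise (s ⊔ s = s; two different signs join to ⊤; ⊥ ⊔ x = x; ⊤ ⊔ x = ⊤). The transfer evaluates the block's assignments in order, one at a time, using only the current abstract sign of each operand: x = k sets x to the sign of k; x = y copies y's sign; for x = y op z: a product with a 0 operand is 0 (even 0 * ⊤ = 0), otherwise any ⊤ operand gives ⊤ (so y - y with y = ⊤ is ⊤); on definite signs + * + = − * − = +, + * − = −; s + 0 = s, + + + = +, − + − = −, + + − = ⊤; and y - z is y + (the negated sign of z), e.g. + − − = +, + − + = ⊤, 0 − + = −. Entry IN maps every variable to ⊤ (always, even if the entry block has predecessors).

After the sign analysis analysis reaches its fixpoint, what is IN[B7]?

Answer: {a: ⊤, b: ⊤, c: ⊤, d: ⊤, e: ⊤, f: 0}

Derivation:
Fixpoint table:
  B0: | IN=(all ⊤) | OUT=(all ⊤)
  B1: | IN=(all ⊤) | OUT={f:+; rest ⊤}
  B2: | IN=(all ⊤) | OUT={f:0; rest ⊤}
  B3: | IN={f:0; rest ⊤} | OUT={a:+, f:0; rest ⊤}
  B4: | IN={a:+, f:0; rest ⊤} | OUT={a:+, b:+, f:0; rest ⊤}
  B5: | IN={f:0; rest ⊤} | OUT={b:0, f:0; rest ⊤}
  B6: | IN={b:0, f:0; rest ⊤} | OUT={b:0, f:0; rest ⊤}
  B7: | IN={f:0; rest ⊤} | OUT={d:+, f:0; rest ⊤}

Merge at B7: IN[B7] = OUT[B2] ⊔ OUT[B6] = {a: ⊤, b: ⊤, c: ⊤, d: ⊤, e: ⊤, f: 0}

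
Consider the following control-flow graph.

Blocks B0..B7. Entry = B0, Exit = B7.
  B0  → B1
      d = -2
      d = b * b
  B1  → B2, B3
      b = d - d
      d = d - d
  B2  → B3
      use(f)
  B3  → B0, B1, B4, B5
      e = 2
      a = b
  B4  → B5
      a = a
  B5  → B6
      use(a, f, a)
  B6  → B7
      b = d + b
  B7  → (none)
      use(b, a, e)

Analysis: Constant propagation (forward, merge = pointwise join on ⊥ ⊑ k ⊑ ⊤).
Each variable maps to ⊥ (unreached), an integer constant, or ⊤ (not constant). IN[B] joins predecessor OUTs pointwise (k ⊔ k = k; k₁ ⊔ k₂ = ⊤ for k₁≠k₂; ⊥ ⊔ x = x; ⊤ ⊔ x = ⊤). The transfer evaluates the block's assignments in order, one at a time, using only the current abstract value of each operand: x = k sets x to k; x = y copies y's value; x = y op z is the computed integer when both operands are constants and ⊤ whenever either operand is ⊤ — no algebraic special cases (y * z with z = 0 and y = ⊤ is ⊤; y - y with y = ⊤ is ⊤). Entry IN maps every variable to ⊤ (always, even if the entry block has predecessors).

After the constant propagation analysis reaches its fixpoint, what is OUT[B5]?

Converged values:
  B0:   IN=(all ⊤)   OUT=(all ⊤)
  B1:   IN=(all ⊤)   OUT=(all ⊤)
  B2:   IN=(all ⊤)   OUT=(all ⊤)
  B3:   IN=(all ⊤)   OUT={e:2; rest ⊤}
  B4:   IN={e:2; rest ⊤}   OUT={e:2; rest ⊤}
  B5:   IN={e:2; rest ⊤}   OUT={e:2; rest ⊤}
  B6:   IN={e:2; rest ⊤}   OUT={e:2; rest ⊤}
  B7:   IN={e:2; rest ⊤}   OUT={e:2; rest ⊤}

Merge at B5: IN[B5] = OUT[B3] ⊔ OUT[B4] = {a: ⊤, b: ⊤, c: ⊤, d: ⊤, e: 2, f: ⊤}
Applying B5's transfer function to that IN value gives OUT[B5] (row B5 above).

Answer: {a: ⊤, b: ⊤, c: ⊤, d: ⊤, e: 2, f: ⊤}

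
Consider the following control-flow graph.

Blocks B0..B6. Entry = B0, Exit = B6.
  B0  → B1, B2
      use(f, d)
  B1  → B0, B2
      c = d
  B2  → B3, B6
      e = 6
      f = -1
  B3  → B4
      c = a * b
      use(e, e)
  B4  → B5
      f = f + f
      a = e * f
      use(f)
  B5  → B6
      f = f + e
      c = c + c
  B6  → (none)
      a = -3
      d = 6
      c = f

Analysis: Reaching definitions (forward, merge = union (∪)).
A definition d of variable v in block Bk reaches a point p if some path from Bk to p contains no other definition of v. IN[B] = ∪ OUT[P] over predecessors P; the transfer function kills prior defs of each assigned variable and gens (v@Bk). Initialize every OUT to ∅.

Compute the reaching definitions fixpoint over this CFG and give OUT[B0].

Fixpoint table:
  B0:  IN={c@B1}  OUT={c@B1}
  B1:  IN={c@B1}  OUT={c@B1}
  B2:  IN={c@B1}  OUT={c@B1, e@B2, f@B2}
  B3:  IN={c@B1, e@B2, f@B2}  OUT={c@B3, e@B2, f@B2}
  B4:  IN={c@B3, e@B2, f@B2}  OUT={a@B4, c@B3, e@B2, f@B4}
  B5:  IN={a@B4, c@B3, e@B2, f@B4}  OUT={a@B4, c@B5, e@B2, f@B5}
  B6:  IN={a@B4, c@B1, c@B5, e@B2, f@B2, f@B5}  OUT={a@B6, c@B6, d@B6, e@B2, f@B2, f@B5}

Merge at B0 (entry node, so the boundary value {} is joined with the incoming edge(s)): IN[B0] = {} ⊔ OUT[B1] = {c@B1}
Applying B0's transfer function to that IN value gives OUT[B0] (row B0 above).

Answer: {c@B1}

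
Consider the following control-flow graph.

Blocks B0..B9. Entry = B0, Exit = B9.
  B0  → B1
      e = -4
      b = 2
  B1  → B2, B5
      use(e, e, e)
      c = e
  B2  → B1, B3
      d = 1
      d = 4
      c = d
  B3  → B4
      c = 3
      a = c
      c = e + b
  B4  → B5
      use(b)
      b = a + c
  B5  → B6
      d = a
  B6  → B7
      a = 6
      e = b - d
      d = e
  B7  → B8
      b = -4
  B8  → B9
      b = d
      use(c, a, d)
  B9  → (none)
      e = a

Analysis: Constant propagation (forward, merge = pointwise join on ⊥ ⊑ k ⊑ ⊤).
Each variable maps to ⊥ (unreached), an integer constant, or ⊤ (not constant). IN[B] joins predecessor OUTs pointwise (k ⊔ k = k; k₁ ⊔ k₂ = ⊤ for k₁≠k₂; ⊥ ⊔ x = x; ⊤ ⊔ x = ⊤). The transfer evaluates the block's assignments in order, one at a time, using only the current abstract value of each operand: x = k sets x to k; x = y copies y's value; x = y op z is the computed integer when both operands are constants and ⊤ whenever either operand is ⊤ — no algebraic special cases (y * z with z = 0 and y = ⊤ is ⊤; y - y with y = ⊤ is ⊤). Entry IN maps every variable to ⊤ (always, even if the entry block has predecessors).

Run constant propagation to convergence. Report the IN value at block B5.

Converged values:
  B0: | IN=(all ⊤) | OUT={b:2, e:-4; rest ⊤}
  B1: | IN={b:2, e:-4; rest ⊤} | OUT={b:2, c:-4, e:-4; rest ⊤}
  B2: | IN={b:2, c:-4, e:-4; rest ⊤} | OUT={b:2, c:4, d:4, e:-4; rest ⊤}
  B3: | IN={b:2, c:4, d:4, e:-4; rest ⊤} | OUT={a:3, b:2, c:-2, d:4, e:-4; rest ⊤}
  B4: | IN={a:3, b:2, c:-2, d:4, e:-4; rest ⊤} | OUT={a:3, b:1, c:-2, d:4, e:-4; rest ⊤}
  B5: | IN={e:-4; rest ⊤} | OUT={e:-4; rest ⊤}
  B6: | IN={e:-4; rest ⊤} | OUT={a:6; rest ⊤}
  B7: | IN={a:6; rest ⊤} | OUT={a:6, b:-4; rest ⊤}
  B8: | IN={a:6, b:-4; rest ⊤} | OUT={a:6; rest ⊤}
  B9: | IN={a:6; rest ⊤} | OUT={a:6, e:6; rest ⊤}

Merge at B5: IN[B5] = OUT[B1] ⊔ OUT[B4] = {a: ⊤, b: ⊤, c: ⊤, d: ⊤, e: -4, f: ⊤}

Answer: {a: ⊤, b: ⊤, c: ⊤, d: ⊤, e: -4, f: ⊤}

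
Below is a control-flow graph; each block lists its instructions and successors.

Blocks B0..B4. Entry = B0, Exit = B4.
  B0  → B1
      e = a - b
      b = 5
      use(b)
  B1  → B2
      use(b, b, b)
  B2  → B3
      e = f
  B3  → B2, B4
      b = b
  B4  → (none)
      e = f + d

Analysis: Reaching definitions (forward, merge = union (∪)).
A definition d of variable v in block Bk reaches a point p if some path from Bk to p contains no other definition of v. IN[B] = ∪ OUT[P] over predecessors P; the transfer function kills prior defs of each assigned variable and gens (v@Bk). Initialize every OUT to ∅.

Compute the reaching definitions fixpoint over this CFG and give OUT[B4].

Answer: {b@B3, e@B4}

Working:
Fixpoint table:
  B0: | IN={} | OUT={b@B0, e@B0}
  B1: | IN={b@B0, e@B0} | OUT={b@B0, e@B0}
  B2: | IN={b@B0, b@B3, e@B0, e@B2} | OUT={b@B0, b@B3, e@B2}
  B3: | IN={b@B0, b@B3, e@B2} | OUT={b@B3, e@B2}
  B4: | IN={b@B3, e@B2} | OUT={b@B3, e@B4}

Merge at B4: IN[B4] = OUT[B3] = {b@B3, e@B2}
Applying B4's transfer function to that IN value gives OUT[B4] (row B4 above).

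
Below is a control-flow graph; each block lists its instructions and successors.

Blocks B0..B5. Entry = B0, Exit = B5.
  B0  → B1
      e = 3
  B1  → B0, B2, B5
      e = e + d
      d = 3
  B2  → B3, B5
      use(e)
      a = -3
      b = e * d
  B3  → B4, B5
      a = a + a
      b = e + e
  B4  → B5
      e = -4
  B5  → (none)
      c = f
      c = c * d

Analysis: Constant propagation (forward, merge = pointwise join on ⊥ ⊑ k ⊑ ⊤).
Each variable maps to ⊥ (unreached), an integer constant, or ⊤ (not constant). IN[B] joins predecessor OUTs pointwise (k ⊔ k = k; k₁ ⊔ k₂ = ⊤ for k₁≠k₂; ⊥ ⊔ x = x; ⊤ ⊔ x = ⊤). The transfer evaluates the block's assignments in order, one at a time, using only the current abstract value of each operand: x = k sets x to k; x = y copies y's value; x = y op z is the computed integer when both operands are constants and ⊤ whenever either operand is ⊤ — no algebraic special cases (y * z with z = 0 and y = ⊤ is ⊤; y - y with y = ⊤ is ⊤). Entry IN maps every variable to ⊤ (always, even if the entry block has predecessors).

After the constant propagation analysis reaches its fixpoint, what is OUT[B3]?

Answer: {a: -6, b: ⊤, c: ⊤, d: 3, e: ⊤, f: ⊤}

Working:
Fixpoint table:
  B0: | IN=(all ⊤) | OUT={e:3; rest ⊤}
  B1: | IN={e:3; rest ⊤} | OUT={d:3; rest ⊤}
  B2: | IN={d:3; rest ⊤} | OUT={a:-3, d:3; rest ⊤}
  B3: | IN={a:-3, d:3; rest ⊤} | OUT={a:-6, d:3; rest ⊤}
  B4: | IN={a:-6, d:3; rest ⊤} | OUT={a:-6, d:3, e:-4; rest ⊤}
  B5: | IN={d:3; rest ⊤} | OUT={d:3; rest ⊤}

Merge at B3: IN[B3] = OUT[B2] = {a: -3, b: ⊤, c: ⊤, d: 3, e: ⊤, f: ⊤}
Applying B3's transfer function to that IN value gives OUT[B3] (row B3 above).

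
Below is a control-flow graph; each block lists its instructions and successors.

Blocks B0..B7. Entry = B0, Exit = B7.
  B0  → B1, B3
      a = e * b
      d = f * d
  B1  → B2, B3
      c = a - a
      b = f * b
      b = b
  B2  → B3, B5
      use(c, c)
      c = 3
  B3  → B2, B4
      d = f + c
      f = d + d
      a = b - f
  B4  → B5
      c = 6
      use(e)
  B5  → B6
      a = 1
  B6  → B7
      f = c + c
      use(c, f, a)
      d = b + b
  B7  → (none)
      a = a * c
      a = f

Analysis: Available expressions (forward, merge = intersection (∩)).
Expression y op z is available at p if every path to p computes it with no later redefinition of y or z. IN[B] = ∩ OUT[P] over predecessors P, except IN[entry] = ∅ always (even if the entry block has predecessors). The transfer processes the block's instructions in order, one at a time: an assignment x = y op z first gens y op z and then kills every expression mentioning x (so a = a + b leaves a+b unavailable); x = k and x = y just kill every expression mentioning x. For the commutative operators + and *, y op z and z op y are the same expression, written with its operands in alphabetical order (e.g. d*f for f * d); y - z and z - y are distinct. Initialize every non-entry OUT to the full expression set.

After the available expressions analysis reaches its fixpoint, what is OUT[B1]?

Converged values:
  B0:   IN={}   OUT={b*e}
  B1:   IN={b*e}   OUT={a-a}
  B2:   IN={}   OUT={}
  B3:   IN={}   OUT={b-f, d+d}
  B4:   IN={b-f, d+d}   OUT={b-f, d+d}
  B5:   IN={}   OUT={}
  B6:   IN={}   OUT={b+b, c+c}
  B7:   IN={b+b, c+c}   OUT={b+b, c+c}

Merge at B1: IN[B1] = OUT[B0] = {b*e}
Applying B1's transfer function to that IN value gives OUT[B1] (row B1 above).

Answer: {a-a}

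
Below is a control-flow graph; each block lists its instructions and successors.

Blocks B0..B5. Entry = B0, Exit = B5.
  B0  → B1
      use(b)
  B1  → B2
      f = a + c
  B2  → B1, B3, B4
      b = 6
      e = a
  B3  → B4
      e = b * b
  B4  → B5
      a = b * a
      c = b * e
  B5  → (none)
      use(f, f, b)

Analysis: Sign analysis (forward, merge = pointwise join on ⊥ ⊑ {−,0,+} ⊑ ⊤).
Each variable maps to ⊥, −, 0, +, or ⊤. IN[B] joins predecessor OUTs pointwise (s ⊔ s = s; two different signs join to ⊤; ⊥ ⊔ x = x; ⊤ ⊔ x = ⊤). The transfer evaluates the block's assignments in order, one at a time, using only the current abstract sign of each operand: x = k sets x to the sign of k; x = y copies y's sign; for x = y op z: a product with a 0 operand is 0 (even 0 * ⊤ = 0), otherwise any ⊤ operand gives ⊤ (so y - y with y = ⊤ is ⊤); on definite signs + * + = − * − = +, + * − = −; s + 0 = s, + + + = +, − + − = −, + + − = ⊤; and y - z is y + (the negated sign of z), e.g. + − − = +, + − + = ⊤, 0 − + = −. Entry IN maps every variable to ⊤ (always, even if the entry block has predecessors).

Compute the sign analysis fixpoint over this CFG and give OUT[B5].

Per-block solution:
  B0:  IN=(all ⊤)  OUT=(all ⊤)
  B1:  IN=(all ⊤)  OUT=(all ⊤)
  B2:  IN=(all ⊤)  OUT={b:+; rest ⊤}
  B3:  IN={b:+; rest ⊤}  OUT={b:+, e:+; rest ⊤}
  B4:  IN={b:+; rest ⊤}  OUT={b:+; rest ⊤}
  B5:  IN={b:+; rest ⊤}  OUT={b:+; rest ⊤}

Merge at B5: IN[B5] = OUT[B4] = {a: ⊤, b: +, c: ⊤, d: ⊤, e: ⊤, f: ⊤}
Applying B5's transfer function to that IN value gives OUT[B5] (row B5 above).

Answer: {a: ⊤, b: +, c: ⊤, d: ⊤, e: ⊤, f: ⊤}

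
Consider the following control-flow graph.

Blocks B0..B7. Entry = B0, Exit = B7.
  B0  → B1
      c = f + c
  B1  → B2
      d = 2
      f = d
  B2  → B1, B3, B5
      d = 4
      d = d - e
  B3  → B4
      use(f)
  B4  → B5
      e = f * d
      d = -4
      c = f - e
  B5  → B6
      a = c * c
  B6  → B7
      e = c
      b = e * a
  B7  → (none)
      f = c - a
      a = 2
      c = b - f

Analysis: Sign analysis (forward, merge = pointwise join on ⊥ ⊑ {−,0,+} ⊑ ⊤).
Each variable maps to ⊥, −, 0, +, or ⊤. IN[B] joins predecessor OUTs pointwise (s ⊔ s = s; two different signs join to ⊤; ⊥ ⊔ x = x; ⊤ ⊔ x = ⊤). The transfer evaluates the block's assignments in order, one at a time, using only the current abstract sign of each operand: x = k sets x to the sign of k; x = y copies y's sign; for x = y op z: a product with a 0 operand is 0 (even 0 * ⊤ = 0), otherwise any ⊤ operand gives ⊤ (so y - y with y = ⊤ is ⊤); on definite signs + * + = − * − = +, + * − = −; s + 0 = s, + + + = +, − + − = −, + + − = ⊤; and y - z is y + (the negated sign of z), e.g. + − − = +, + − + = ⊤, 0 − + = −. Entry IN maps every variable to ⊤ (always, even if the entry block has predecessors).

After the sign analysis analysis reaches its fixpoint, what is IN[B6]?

Answer: {a: ⊤, b: ⊤, c: ⊤, d: ⊤, e: ⊤, f: +}

Derivation:
Fixpoint table:
  B0: | IN=(all ⊤) | OUT=(all ⊤)
  B1: | IN=(all ⊤) | OUT={d:+, f:+; rest ⊤}
  B2: | IN={d:+, f:+; rest ⊤} | OUT={f:+; rest ⊤}
  B3: | IN={f:+; rest ⊤} | OUT={f:+; rest ⊤}
  B4: | IN={f:+; rest ⊤} | OUT={d:-, f:+; rest ⊤}
  B5: | IN={f:+; rest ⊤} | OUT={f:+; rest ⊤}
  B6: | IN={f:+; rest ⊤} | OUT={f:+; rest ⊤}
  B7: | IN={f:+; rest ⊤} | OUT={a:+; rest ⊤}

Merge at B6: IN[B6] = OUT[B5] = {a: ⊤, b: ⊤, c: ⊤, d: ⊤, e: ⊤, f: +}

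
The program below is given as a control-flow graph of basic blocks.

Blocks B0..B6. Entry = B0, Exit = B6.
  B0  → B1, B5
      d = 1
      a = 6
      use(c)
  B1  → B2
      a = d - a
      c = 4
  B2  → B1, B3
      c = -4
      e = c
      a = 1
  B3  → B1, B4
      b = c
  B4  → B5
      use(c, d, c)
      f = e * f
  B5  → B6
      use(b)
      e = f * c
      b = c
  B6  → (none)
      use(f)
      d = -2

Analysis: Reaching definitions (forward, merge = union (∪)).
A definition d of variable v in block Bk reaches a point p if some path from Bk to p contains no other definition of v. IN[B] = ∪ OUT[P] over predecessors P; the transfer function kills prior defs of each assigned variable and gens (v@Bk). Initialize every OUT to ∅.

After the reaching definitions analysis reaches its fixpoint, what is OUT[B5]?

Per-block solution:
  B0:   IN={}   OUT={a@B0, d@B0}
  B1:   IN={a@B0, a@B2, b@B3, c@B2, d@B0, e@B2}   OUT={a@B1, b@B3, c@B1, d@B0, e@B2}
  B2:   IN={a@B1, b@B3, c@B1, d@B0, e@B2}   OUT={a@B2, b@B3, c@B2, d@B0, e@B2}
  B3:   IN={a@B2, b@B3, c@B2, d@B0, e@B2}   OUT={a@B2, b@B3, c@B2, d@B0, e@B2}
  B4:   IN={a@B2, b@B3, c@B2, d@B0, e@B2}   OUT={a@B2, b@B3, c@B2, d@B0, e@B2, f@B4}
  B5:   IN={a@B0, a@B2, b@B3, c@B2, d@B0, e@B2, f@B4}   OUT={a@B0, a@B2, b@B5, c@B2, d@B0, e@B5, f@B4}
  B6:   IN={a@B0, a@B2, b@B5, c@B2, d@B0, e@B5, f@B4}   OUT={a@B0, a@B2, b@B5, c@B2, d@B6, e@B5, f@B4}

Merge at B5: IN[B5] = OUT[B0] ⊔ OUT[B4] = {a@B0, a@B2, b@B3, c@B2, d@B0, e@B2, f@B4}
Applying B5's transfer function to that IN value gives OUT[B5] (row B5 above).

Answer: {a@B0, a@B2, b@B5, c@B2, d@B0, e@B5, f@B4}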